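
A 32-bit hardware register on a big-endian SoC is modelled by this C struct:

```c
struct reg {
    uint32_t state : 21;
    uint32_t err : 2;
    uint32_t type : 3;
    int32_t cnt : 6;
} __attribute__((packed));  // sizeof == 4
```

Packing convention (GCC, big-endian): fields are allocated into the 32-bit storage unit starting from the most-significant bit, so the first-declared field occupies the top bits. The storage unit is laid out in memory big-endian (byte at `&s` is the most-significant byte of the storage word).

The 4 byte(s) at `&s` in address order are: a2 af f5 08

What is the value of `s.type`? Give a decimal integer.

[0]=0xa2 [1]=0xaf [2]=0xf5 [3]=0x08 (big-endian) → word 0xa2aff508
state:21 @ bit 11 → (0xa2aff508>>11)&0x1fffff = 0x1455fe
err:2 @ bit 9 → (0xa2aff508>>9)&0x3 = 0x2
type:3 @ bit 6 → (0xa2aff508>>6)&0x7 = 0x4  ←
cnt:6 @ bit 0 → (0xa2aff508>>0)&0x3f = 0x8

4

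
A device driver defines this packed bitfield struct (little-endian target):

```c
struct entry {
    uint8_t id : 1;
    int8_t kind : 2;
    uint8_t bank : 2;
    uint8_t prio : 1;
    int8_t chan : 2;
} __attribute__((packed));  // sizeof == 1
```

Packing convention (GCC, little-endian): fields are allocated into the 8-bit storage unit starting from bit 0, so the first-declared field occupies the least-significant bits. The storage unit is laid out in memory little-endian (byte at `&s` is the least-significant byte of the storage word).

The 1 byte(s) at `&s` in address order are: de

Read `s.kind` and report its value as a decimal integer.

[0]=0xde (little-endian) → word 0xde
id [0+:1] = (word>>0) & 0x1 = 0
kind [1+:2] = (word>>1) & 0x3 = 3  ←
bank [3+:2] = (word>>3) & 0x3 = 3
prio [5+:1] = (word>>5) & 0x1 = 0
chan [6+:2] = (word>>6) & 0x3 = 3
kind signed 2b, MSB=1: 3 - 4 = -1

-1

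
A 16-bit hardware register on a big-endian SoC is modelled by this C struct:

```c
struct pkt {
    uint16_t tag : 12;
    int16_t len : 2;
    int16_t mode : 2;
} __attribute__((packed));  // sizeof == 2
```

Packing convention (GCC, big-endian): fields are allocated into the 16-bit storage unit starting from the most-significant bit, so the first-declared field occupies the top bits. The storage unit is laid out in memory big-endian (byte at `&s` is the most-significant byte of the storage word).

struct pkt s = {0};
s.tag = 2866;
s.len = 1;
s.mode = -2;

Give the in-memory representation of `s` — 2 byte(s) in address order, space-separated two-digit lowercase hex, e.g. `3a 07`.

tag (12b) val=2866 bits=0xb32 at bit 4: 0xb320
len (2b) val=1 bits=0x1 at bit 2: 0xb324
mode (2b) val=-2 bits=0x2 at bit 0: 0xb326
word = 0xb326 → big-endian bytes:
  [0]=0xb3  [1]=0x26

b3 26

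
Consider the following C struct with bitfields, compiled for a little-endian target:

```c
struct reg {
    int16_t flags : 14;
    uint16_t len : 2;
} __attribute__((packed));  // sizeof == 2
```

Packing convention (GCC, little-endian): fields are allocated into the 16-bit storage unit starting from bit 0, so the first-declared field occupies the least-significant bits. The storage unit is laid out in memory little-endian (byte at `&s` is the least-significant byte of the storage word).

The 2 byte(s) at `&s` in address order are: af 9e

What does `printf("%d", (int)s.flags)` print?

7855

[0]=0xaf [1]=0x9e (little-endian) → word 0x9eaf
flags [0+:14] = (word>>0) & 0x3fff = 7855  ←
len [14+:2] = (word>>14) & 0x3 = 2
flags signed 14b, MSB=0: value = 7855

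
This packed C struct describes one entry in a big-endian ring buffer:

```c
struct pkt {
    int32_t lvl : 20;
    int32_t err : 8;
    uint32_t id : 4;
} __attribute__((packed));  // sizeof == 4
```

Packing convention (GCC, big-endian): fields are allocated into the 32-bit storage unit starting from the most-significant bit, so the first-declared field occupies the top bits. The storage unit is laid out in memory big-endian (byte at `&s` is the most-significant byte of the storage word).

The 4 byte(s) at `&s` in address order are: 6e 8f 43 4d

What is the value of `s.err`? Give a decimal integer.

[0]=0x6e [1]=0x8f [2]=0x43 [3]=0x4d (big-endian) → word 0x6e8f434d
lvl [12+:20] = (word>>12) & 0xfffff = 452852
err [4+:8] = (word>>4) & 0xff = 52  ←
id [0+:4] = (word>>0) & 0xf = 13
err signed 8b, MSB=0: value = 52

52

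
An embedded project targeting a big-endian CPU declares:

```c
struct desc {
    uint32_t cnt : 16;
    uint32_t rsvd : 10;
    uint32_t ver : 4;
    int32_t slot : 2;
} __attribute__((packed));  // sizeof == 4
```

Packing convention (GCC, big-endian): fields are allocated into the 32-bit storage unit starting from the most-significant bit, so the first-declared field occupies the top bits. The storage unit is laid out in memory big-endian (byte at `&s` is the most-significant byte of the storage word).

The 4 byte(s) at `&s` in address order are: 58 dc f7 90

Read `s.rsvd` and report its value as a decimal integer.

[0]=0x58 [1]=0xdc [2]=0xf7 [3]=0x90 (big-endian) → word 0x58dcf790
cnt [16+:16] = (word>>16) & 0xffff = 22748
rsvd [6+:10] = (word>>6) & 0x3ff = 990  ←
ver [2+:4] = (word>>2) & 0xf = 4
slot [0+:2] = (word>>0) & 0x3 = 0

990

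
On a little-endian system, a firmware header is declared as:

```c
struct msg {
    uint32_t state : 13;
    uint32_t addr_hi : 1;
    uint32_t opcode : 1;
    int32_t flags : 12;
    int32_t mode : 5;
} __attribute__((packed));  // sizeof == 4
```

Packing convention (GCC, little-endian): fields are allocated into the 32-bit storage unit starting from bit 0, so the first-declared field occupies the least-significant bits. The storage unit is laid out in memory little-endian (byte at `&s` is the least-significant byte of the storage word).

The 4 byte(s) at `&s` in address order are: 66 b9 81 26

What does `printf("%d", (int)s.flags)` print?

[0]=0x66 [1]=0xb9 [2]=0x81 [3]=0x26 (little-endian) → word 0x2681b966
state [0+:13] = (word>>0) & 0x1fff = 6502
addr_hi [13+:1] = (word>>13) & 0x1 = 1
opcode [14+:1] = (word>>14) & 0x1 = 0
flags [15+:12] = (word>>15) & 0xfff = 3331  ←
mode [27+:5] = (word>>27) & 0x1f = 4
flags signed 12b, MSB=1: 3331 - 4096 = -765

-765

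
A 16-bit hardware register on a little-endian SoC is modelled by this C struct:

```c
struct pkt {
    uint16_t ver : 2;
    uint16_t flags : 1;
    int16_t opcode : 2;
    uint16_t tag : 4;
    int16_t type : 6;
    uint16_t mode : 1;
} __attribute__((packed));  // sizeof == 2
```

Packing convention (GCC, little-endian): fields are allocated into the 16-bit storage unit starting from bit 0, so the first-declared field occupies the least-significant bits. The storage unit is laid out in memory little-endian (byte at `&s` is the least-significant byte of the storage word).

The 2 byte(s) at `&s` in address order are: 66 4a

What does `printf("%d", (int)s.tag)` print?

3

[0]=0x66 [1]=0x4a (little-endian) → word 0x4a66
ver:2 @ bit 0 → (0x4a66>>0)&0x3 = 0x2
flags:1 @ bit 2 → (0x4a66>>2)&0x1 = 0x1
opcode:2 @ bit 3 → (0x4a66>>3)&0x3 = 0x0
tag:4 @ bit 5 → (0x4a66>>5)&0xf = 0x3  ←
type:6 @ bit 9 → (0x4a66>>9)&0x3f = 0x25
mode:1 @ bit 15 → (0x4a66>>15)&0x1 = 0x0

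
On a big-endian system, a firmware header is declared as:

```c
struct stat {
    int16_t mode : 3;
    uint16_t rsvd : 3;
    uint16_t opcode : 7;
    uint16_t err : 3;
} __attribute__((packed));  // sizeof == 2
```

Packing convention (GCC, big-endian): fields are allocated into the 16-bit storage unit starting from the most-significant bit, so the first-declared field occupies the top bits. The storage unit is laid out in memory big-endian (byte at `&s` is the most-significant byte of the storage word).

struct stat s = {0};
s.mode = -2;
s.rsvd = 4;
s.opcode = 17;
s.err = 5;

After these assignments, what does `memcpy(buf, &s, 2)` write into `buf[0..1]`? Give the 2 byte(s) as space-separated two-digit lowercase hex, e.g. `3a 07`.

d0 8d

[13+:3] mode=-2 & 0x7 = 0x6; word=0xc000
[10+:3] rsvd=4 & 0x7 = 0x4; word=0xd000
[3+:7] opcode=17 & 0x7f = 0x11; word=0xd088
[0+:3] err=5 & 0x7 = 0x5; word=0xd08d
word = 0xd08d → big-endian bytes:
  [0]=0xd0  [1]=0x8d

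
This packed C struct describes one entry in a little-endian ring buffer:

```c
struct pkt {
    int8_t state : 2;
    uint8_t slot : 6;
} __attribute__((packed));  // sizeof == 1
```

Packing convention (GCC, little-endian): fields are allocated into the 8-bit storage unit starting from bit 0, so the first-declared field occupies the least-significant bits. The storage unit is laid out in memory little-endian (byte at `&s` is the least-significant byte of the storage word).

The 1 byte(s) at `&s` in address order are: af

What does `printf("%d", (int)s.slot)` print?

43

[0]=0xaf (little-endian) → word 0xaf
state:2 @ bit 0 → (0xaf>>0)&0x3 = 0x3
slot:6 @ bit 2 → (0xaf>>2)&0x3f = 0x2b  ←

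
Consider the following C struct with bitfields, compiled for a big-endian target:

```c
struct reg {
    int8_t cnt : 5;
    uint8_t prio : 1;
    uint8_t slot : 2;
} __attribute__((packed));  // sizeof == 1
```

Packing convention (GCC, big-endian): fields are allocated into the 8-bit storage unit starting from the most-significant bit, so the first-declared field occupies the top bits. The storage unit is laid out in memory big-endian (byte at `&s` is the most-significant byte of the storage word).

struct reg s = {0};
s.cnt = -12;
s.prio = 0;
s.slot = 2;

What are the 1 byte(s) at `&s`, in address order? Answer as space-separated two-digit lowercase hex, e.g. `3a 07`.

a2

cnt (5b) val=-12 bits=0x14 at bit 3: 0xa0
prio (1b) val=0 bits=0x0 at bit 2: 0xa0
slot (2b) val=2 bits=0x2 at bit 0: 0xa2
word = 0xa2 → big-endian bytes:
  [0]=0xa2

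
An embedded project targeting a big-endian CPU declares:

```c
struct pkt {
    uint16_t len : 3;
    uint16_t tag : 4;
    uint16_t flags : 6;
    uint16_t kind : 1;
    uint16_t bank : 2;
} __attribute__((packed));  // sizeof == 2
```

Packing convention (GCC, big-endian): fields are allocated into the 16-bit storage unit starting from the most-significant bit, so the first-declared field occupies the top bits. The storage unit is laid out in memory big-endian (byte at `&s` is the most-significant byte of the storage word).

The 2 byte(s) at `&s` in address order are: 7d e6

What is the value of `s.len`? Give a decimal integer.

3

[0]=0x7d [1]=0xe6 (big-endian) → word 0x7de6
len:3 @ bit 13 → (0x7de6>>13)&0x7 = 0x3  ←
tag:4 @ bit 9 → (0x7de6>>9)&0xf = 0xe
flags:6 @ bit 3 → (0x7de6>>3)&0x3f = 0x3c
kind:1 @ bit 2 → (0x7de6>>2)&0x1 = 0x1
bank:2 @ bit 0 → (0x7de6>>0)&0x3 = 0x2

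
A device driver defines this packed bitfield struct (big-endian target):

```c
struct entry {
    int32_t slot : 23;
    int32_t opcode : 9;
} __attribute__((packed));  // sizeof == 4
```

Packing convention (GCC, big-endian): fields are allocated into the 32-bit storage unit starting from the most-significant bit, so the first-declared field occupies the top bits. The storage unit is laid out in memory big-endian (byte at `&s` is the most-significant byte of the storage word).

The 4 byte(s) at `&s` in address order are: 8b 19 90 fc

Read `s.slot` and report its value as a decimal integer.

-3830584

[0]=0x8b [1]=0x19 [2]=0x90 [3]=0xfc (big-endian) → word 0x8b1990fc
slot:23 @ bit 9 → (0x8b1990fc>>9)&0x7fffff = 0x458cc8  ←
opcode:9 @ bit 0 → (0x8b1990fc>>0)&0x1ff = 0xfc
slot signed 23b, MSB=1: 4558024 - 8388608 = -3830584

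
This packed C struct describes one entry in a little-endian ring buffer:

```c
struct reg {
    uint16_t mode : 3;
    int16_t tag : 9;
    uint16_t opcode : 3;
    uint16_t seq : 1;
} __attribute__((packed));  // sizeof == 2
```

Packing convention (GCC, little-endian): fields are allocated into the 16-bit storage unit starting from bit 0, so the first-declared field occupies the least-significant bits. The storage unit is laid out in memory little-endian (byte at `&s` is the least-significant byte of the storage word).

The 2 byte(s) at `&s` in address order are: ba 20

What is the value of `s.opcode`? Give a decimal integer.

[0]=0xba [1]=0x20 (little-endian) → word 0x20ba
mode [0+:3] = (word>>0) & 0x7 = 2
tag [3+:9] = (word>>3) & 0x1ff = 23
opcode [12+:3] = (word>>12) & 0x7 = 2  ←
seq [15+:1] = (word>>15) & 0x1 = 0

2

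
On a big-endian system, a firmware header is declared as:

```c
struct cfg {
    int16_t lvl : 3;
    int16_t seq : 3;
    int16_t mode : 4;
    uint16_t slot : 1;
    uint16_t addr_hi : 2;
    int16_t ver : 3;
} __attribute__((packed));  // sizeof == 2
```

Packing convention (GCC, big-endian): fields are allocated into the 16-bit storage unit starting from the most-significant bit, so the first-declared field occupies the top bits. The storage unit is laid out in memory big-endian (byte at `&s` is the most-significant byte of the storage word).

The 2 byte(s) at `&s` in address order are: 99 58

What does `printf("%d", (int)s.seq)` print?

[0]=0x99 [1]=0x58 (big-endian) → word 0x9958
lvl [13+:3] = (word>>13) & 0x7 = 4
seq [10+:3] = (word>>10) & 0x7 = 6  ←
mode [6+:4] = (word>>6) & 0xf = 5
slot [5+:1] = (word>>5) & 0x1 = 0
addr_hi [3+:2] = (word>>3) & 0x3 = 3
ver [0+:3] = (word>>0) & 0x7 = 0
seq signed 3b, MSB=1: 6 - 8 = -2

-2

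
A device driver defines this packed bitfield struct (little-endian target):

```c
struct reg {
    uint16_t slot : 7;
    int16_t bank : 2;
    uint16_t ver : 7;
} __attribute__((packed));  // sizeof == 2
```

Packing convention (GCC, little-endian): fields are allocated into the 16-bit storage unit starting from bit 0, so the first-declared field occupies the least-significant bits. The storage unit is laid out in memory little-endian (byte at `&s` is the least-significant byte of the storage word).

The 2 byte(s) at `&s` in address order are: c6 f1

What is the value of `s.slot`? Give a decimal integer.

70

[0]=0xc6 [1]=0xf1 (little-endian) → word 0xf1c6
slot [0+:7] = (word>>0) & 0x7f = 70  ←
bank [7+:2] = (word>>7) & 0x3 = 3
ver [9+:7] = (word>>9) & 0x7f = 120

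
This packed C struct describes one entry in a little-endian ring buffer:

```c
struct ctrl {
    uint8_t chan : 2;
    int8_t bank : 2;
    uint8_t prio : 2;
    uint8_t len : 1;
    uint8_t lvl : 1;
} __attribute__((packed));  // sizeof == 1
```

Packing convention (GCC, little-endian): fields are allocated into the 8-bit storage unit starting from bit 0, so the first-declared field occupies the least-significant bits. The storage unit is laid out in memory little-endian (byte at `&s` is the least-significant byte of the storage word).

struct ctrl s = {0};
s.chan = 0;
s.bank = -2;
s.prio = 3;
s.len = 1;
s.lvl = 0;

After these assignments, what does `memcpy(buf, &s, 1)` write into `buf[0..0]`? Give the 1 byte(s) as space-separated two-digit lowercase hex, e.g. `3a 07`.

chan (2b) val=0 bits=0x0 at bit 0: 0x00
bank (2b) val=-2 bits=0x2 at bit 2: 0x08
prio (2b) val=3 bits=0x3 at bit 4: 0x38
len (1b) val=1 bits=0x1 at bit 6: 0x78
lvl (1b) val=0 bits=0x0 at bit 7: 0x78
word = 0x78 → little-endian bytes:
  [0]=0x78

78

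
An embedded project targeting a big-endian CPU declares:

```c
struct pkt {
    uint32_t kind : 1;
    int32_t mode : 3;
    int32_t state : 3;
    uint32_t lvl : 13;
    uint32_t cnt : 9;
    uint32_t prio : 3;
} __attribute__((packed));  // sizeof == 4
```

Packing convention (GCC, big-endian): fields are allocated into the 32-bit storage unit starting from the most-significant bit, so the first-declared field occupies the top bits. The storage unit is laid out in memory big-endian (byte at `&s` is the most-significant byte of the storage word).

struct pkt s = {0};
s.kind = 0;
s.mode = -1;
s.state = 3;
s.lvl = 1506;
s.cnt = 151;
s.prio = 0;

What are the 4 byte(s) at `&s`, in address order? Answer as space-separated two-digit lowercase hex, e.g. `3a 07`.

76 5e 24 b8

kind (1b) val=0 bits=0x0 at bit 31: 0x00000000
mode (3b) val=-1 bits=0x7 at bit 28: 0x70000000
state (3b) val=3 bits=0x3 at bit 25: 0x76000000
lvl (13b) val=1506 bits=0x5e2 at bit 12: 0x765e2000
cnt (9b) val=151 bits=0x97 at bit 3: 0x765e24b8
prio (3b) val=0 bits=0x0 at bit 0: 0x765e24b8
word = 0x765e24b8 → big-endian bytes:
  [0]=0x76  [1]=0x5e  [2]=0x24  [3]=0xb8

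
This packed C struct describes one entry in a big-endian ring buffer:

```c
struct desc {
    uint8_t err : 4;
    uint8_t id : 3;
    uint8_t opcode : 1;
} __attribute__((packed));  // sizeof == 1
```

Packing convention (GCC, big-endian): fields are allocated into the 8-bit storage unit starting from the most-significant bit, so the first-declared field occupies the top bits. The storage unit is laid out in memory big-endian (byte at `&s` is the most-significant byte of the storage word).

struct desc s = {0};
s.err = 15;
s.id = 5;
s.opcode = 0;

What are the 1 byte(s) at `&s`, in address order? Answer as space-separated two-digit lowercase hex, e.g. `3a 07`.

err (4b) val=15 bits=0xf at bit 4: 0xf0
id (3b) val=5 bits=0x5 at bit 1: 0xfa
opcode (1b) val=0 bits=0x0 at bit 0: 0xfa
word = 0xfa → big-endian bytes:
  [0]=0xfa

fa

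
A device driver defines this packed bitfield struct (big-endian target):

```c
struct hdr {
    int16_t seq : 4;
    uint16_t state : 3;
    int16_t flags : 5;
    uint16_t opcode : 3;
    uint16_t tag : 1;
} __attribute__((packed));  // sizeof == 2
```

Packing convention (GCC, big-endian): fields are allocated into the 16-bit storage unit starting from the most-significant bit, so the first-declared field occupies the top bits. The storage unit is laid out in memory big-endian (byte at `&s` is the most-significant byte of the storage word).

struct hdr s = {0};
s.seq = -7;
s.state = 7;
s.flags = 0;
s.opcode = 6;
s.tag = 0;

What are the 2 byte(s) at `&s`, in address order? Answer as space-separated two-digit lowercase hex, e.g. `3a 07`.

9e 0c

seq:4 = -7 → 0x9 << 12 → word 0x9000
state:3 = 7 → 0x7 << 9 → word 0x9e00
flags:5 = 0 → 0x0 << 4 → word 0x9e00
opcode:3 = 6 → 0x6 << 1 → word 0x9e0c
tag:1 = 0 → 0x0 << 0 → word 0x9e0c
word = 0x9e0c → big-endian bytes:
  [0]=0x9e  [1]=0x0c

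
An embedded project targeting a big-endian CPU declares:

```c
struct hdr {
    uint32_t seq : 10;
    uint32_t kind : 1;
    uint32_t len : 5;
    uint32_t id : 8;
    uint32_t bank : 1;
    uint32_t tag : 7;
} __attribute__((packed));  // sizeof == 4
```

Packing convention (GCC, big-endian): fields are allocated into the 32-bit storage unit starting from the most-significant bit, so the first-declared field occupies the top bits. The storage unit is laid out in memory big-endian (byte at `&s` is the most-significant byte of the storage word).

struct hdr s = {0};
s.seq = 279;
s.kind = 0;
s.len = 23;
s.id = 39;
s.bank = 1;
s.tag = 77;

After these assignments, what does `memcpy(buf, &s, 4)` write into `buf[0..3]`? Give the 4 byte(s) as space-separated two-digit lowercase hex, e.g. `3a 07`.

45 d7 27 cd

[22+:10] seq=279 & 0x3ff = 0x117; word=0x45c00000
[21+:1] kind=0 & 0x1 = 0x0; word=0x45c00000
[16+:5] len=23 & 0x1f = 0x17; word=0x45d70000
[8+:8] id=39 & 0xff = 0x27; word=0x45d72700
[7+:1] bank=1 & 0x1 = 0x1; word=0x45d72780
[0+:7] tag=77 & 0x7f = 0x4d; word=0x45d727cd
word = 0x45d727cd → big-endian bytes:
  [0]=0x45  [1]=0xd7  [2]=0x27  [3]=0xcd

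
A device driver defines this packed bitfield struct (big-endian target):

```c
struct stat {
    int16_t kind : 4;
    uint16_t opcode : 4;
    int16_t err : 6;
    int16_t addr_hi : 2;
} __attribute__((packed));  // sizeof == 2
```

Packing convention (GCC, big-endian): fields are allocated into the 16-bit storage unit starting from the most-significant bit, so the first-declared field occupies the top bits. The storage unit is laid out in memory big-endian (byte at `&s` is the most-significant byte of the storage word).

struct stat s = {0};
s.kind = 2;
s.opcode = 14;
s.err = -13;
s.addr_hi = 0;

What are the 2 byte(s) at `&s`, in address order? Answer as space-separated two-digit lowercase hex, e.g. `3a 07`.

2e cc

kind:4 = 2 → 0x2 << 12 → word 0x2000
opcode:4 = 14 → 0xe << 8 → word 0x2e00
err:6 = -13 → 0x33 << 2 → word 0x2ecc
addr_hi:2 = 0 → 0x0 << 0 → word 0x2ecc
word = 0x2ecc → big-endian bytes:
  [0]=0x2e  [1]=0xcc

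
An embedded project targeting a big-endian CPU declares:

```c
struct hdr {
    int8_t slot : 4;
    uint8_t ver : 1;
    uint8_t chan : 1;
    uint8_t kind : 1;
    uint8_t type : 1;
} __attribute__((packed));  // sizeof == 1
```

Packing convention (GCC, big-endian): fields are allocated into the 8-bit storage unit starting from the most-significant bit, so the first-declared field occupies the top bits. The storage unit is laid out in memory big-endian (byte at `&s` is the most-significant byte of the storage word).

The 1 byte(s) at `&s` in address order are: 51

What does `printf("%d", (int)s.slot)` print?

5

[0]=0x51 (big-endian) → word 0x51
slot:4 @ bit 4 → (0x51>>4)&0xf = 0x5  ←
ver:1 @ bit 3 → (0x51>>3)&0x1 = 0x0
chan:1 @ bit 2 → (0x51>>2)&0x1 = 0x0
kind:1 @ bit 1 → (0x51>>1)&0x1 = 0x0
type:1 @ bit 0 → (0x51>>0)&0x1 = 0x1
slot signed 4b, MSB=0: value = 5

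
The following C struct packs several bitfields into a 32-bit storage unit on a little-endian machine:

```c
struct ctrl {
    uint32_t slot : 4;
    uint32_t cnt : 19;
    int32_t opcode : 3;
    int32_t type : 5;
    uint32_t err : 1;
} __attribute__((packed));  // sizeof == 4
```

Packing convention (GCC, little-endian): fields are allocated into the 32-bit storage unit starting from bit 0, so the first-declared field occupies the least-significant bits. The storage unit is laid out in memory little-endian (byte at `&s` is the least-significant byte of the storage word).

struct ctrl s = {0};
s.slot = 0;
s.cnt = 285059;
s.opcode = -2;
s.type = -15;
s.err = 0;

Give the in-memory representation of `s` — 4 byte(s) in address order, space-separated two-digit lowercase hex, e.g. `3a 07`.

slot:4 = 0 → 0x0 << 0 → word 0x00000000
cnt:19 = 285059 → 0x45983 << 4 → word 0x00459830
opcode:3 = -2 → 0x6 << 23 → word 0x03459830
type:5 = -15 → 0x11 << 26 → word 0x47459830
err:1 = 0 → 0x0 << 31 → word 0x47459830
word = 0x47459830 → little-endian bytes:
  [0]=0x30  [1]=0x98  [2]=0x45  [3]=0x47

30 98 45 47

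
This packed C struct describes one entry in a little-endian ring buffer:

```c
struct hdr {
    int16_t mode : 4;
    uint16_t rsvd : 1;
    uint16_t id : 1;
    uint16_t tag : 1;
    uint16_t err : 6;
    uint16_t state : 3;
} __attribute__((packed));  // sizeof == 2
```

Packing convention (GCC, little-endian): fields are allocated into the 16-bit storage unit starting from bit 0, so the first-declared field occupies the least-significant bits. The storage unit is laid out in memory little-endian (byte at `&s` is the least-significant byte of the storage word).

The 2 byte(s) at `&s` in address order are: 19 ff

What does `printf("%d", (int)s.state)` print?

7

[0]=0x19 [1]=0xff (little-endian) → word 0xff19
mode [0+:4] = (word>>0) & 0xf = 9
rsvd [4+:1] = (word>>4) & 0x1 = 1
id [5+:1] = (word>>5) & 0x1 = 0
tag [6+:1] = (word>>6) & 0x1 = 0
err [7+:6] = (word>>7) & 0x3f = 62
state [13+:3] = (word>>13) & 0x7 = 7  ←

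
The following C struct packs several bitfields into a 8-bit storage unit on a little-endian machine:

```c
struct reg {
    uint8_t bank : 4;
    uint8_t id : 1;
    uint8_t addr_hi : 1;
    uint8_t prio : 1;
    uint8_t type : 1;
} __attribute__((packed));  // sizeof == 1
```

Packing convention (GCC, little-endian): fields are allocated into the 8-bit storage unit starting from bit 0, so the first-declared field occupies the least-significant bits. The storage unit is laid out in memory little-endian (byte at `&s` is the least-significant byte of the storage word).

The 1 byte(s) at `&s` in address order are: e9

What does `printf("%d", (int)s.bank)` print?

9

[0]=0xe9 (little-endian) → word 0xe9
bank [0+:4] = (word>>0) & 0xf = 9  ←
id [4+:1] = (word>>4) & 0x1 = 0
addr_hi [5+:1] = (word>>5) & 0x1 = 1
prio [6+:1] = (word>>6) & 0x1 = 1
type [7+:1] = (word>>7) & 0x1 = 1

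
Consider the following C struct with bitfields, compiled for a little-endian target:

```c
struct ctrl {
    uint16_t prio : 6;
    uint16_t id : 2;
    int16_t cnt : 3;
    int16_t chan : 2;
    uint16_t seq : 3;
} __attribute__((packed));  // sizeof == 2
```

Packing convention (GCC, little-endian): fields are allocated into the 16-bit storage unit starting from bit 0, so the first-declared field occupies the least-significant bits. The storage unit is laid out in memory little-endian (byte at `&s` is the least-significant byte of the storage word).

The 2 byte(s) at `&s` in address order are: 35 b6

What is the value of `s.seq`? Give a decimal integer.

5

[0]=0x35 [1]=0xb6 (little-endian) → word 0xb635
prio:6 @ bit 0 → (0xb635>>0)&0x3f = 0x35
id:2 @ bit 6 → (0xb635>>6)&0x3 = 0x0
cnt:3 @ bit 8 → (0xb635>>8)&0x7 = 0x6
chan:2 @ bit 11 → (0xb635>>11)&0x3 = 0x2
seq:3 @ bit 13 → (0xb635>>13)&0x7 = 0x5  ←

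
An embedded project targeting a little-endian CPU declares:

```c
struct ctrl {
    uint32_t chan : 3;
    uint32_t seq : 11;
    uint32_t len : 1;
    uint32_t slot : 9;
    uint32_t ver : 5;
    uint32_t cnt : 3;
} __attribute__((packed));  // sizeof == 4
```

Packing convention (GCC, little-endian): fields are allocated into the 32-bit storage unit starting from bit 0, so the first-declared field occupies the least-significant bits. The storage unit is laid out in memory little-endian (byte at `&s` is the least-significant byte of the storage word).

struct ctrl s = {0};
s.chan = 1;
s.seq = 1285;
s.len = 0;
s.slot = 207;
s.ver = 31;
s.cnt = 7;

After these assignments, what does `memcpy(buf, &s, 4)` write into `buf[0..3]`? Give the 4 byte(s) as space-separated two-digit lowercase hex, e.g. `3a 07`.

29 a8 67 ff

chan:3 = 1 → 0x1 << 0 → word 0x00000001
seq:11 = 1285 → 0x505 << 3 → word 0x00002829
len:1 = 0 → 0x0 << 14 → word 0x00002829
slot:9 = 207 → 0xcf << 15 → word 0x0067a829
ver:5 = 31 → 0x1f << 24 → word 0x1f67a829
cnt:3 = 7 → 0x7 << 29 → word 0xff67a829
word = 0xff67a829 → little-endian bytes:
  [0]=0x29  [1]=0xa8  [2]=0x67  [3]=0xff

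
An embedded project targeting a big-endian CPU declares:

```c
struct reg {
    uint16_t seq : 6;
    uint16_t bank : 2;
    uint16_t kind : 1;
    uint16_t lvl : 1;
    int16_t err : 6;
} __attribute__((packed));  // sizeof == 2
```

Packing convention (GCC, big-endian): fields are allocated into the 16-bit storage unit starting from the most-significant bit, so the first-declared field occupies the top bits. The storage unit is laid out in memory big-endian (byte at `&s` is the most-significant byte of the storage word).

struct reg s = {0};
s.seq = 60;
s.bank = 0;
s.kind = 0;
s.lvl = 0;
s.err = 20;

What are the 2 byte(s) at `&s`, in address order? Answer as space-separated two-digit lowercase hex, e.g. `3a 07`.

seq (6b) val=60 bits=0x3c at bit 10: 0xf000
bank (2b) val=0 bits=0x0 at bit 8: 0xf000
kind (1b) val=0 bits=0x0 at bit 7: 0xf000
lvl (1b) val=0 bits=0x0 at bit 6: 0xf000
err (6b) val=20 bits=0x14 at bit 0: 0xf014
word = 0xf014 → big-endian bytes:
  [0]=0xf0  [1]=0x14

f0 14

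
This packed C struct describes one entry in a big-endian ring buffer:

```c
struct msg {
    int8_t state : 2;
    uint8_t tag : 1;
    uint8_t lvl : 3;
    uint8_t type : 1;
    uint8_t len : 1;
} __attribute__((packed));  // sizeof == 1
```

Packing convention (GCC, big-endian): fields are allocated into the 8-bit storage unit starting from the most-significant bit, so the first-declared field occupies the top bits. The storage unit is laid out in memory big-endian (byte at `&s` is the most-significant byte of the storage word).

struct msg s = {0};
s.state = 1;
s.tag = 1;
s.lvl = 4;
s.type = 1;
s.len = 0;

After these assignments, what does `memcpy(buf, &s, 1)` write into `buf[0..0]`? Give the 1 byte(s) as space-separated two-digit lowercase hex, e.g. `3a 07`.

72

state (2b) val=1 bits=0x1 at bit 6: 0x40
tag (1b) val=1 bits=0x1 at bit 5: 0x60
lvl (3b) val=4 bits=0x4 at bit 2: 0x70
type (1b) val=1 bits=0x1 at bit 1: 0x72
len (1b) val=0 bits=0x0 at bit 0: 0x72
word = 0x72 → big-endian bytes:
  [0]=0x72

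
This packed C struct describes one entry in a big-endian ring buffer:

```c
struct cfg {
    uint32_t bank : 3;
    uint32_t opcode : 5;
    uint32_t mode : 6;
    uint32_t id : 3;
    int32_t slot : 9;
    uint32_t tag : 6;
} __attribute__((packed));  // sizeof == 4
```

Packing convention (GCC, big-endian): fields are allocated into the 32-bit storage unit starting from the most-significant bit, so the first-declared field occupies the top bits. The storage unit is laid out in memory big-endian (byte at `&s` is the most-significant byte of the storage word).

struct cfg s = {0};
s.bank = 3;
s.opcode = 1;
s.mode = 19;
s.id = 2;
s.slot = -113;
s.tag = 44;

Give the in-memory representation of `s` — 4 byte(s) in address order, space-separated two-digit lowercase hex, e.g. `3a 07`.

61 4d 63 ec

bank (3b) val=3 bits=0x3 at bit 29: 0x60000000
opcode (5b) val=1 bits=0x1 at bit 24: 0x61000000
mode (6b) val=19 bits=0x13 at bit 18: 0x614c0000
id (3b) val=2 bits=0x2 at bit 15: 0x614d0000
slot (9b) val=-113 bits=0x18f at bit 6: 0x614d63c0
tag (6b) val=44 bits=0x2c at bit 0: 0x614d63ec
word = 0x614d63ec → big-endian bytes:
  [0]=0x61  [1]=0x4d  [2]=0x63  [3]=0xec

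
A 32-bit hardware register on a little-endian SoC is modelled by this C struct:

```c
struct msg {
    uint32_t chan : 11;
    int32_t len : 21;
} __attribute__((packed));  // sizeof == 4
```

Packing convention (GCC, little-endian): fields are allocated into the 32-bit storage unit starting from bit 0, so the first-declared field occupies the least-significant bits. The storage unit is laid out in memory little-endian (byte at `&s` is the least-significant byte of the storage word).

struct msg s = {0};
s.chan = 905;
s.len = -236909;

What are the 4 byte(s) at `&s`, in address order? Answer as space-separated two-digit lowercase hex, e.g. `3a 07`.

chan (11b) val=905 bits=0x389 at bit 0: 0x00000389
len (21b) val=-236909 bits=0x1c6293 at bit 11: 0xe3149b89
word = 0xe3149b89 → little-endian bytes:
  [0]=0x89  [1]=0x9b  [2]=0x14  [3]=0xe3

89 9b 14 e3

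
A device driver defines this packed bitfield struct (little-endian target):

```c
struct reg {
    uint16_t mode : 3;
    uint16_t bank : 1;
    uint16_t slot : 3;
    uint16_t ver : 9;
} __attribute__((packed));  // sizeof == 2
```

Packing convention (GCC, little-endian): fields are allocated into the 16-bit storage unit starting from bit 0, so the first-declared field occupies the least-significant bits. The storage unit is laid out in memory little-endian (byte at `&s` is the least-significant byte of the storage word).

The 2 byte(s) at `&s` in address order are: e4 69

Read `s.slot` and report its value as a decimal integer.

[0]=0xe4 [1]=0x69 (little-endian) → word 0x69e4
mode:3 @ bit 0 → (0x69e4>>0)&0x7 = 0x4
bank:1 @ bit 3 → (0x69e4>>3)&0x1 = 0x0
slot:3 @ bit 4 → (0x69e4>>4)&0x7 = 0x6  ←
ver:9 @ bit 7 → (0x69e4>>7)&0x1ff = 0xd3

6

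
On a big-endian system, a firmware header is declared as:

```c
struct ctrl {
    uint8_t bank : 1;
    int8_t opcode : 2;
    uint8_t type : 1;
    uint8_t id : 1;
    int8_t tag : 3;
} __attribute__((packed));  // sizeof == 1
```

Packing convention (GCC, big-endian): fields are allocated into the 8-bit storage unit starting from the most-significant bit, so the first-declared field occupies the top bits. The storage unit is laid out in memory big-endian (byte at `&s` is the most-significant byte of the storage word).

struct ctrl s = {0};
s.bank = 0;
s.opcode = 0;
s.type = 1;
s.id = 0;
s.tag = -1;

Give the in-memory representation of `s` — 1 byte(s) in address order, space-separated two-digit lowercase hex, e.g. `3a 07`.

bank:1 = 0 → 0x0 << 7 → word 0x00
opcode:2 = 0 → 0x0 << 5 → word 0x00
type:1 = 1 → 0x1 << 4 → word 0x10
id:1 = 0 → 0x0 << 3 → word 0x10
tag:3 = -1 → 0x7 << 0 → word 0x17
word = 0x17 → big-endian bytes:
  [0]=0x17

17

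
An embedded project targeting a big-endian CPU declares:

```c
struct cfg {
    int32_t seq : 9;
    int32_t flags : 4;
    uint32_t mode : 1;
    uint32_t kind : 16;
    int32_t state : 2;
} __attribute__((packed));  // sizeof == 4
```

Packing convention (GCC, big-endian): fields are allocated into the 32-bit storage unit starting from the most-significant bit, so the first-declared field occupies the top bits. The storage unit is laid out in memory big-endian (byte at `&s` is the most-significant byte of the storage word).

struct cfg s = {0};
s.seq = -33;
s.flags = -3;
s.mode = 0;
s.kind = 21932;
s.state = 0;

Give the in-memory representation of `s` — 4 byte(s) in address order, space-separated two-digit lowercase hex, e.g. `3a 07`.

ef e9 56 b0

seq (9b) val=-33 bits=0x1df at bit 23: 0xef800000
flags (4b) val=-3 bits=0xd at bit 19: 0xefe80000
mode (1b) val=0 bits=0x0 at bit 18: 0xefe80000
kind (16b) val=21932 bits=0x55ac at bit 2: 0xefe956b0
state (2b) val=0 bits=0x0 at bit 0: 0xefe956b0
word = 0xefe956b0 → big-endian bytes:
  [0]=0xef  [1]=0xe9  [2]=0x56  [3]=0xb0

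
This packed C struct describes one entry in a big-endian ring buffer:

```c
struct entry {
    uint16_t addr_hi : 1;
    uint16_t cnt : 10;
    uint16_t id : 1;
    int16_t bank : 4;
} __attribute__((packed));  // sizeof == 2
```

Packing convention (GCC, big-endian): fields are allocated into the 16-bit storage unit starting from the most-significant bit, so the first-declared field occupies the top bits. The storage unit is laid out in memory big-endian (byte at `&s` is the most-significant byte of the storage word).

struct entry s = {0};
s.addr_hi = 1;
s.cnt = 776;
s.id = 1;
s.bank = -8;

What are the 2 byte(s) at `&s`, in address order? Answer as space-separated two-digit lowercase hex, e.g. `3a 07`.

[15+:1] addr_hi=1 & 0x1 = 0x1; word=0x8000
[5+:10] cnt=776 & 0x3ff = 0x308; word=0xe100
[4+:1] id=1 & 0x1 = 0x1; word=0xe110
[0+:4] bank=-8 & 0xf = 0x8; word=0xe118
word = 0xe118 → big-endian bytes:
  [0]=0xe1  [1]=0x18

e1 18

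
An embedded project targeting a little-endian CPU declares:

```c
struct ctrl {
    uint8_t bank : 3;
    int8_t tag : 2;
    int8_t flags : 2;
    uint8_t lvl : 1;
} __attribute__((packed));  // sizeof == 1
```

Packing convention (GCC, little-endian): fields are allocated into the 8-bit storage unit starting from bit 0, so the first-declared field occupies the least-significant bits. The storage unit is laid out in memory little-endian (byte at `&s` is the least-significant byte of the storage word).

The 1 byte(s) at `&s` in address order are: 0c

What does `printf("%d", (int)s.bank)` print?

[0]=0x0c (little-endian) → word 0x0c
bank:3 @ bit 0 → (0x0c>>0)&0x7 = 0x4  ←
tag:2 @ bit 3 → (0x0c>>3)&0x3 = 0x1
flags:2 @ bit 5 → (0x0c>>5)&0x3 = 0x0
lvl:1 @ bit 7 → (0x0c>>7)&0x1 = 0x0

4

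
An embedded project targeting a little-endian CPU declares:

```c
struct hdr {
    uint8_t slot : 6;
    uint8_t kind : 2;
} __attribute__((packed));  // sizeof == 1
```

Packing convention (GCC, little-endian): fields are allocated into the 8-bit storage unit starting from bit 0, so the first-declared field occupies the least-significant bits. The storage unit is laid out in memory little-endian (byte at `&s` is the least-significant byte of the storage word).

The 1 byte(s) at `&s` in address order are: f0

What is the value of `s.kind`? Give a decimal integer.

[0]=0xf0 (little-endian) → word 0xf0
slot [0+:6] = (word>>0) & 0x3f = 48
kind [6+:2] = (word>>6) & 0x3 = 3  ←

3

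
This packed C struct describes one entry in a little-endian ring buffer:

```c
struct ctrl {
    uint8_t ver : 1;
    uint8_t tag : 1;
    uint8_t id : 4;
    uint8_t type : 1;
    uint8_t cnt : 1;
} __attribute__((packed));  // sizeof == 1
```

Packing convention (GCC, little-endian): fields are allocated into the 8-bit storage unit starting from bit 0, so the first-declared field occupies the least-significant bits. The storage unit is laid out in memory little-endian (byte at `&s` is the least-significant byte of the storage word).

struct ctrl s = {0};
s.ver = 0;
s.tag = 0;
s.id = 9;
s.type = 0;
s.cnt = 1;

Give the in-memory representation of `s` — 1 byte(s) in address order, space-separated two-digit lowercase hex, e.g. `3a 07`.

a4

ver:1 = 0 → 0x0 << 0 → word 0x00
tag:1 = 0 → 0x0 << 1 → word 0x00
id:4 = 9 → 0x9 << 2 → word 0x24
type:1 = 0 → 0x0 << 6 → word 0x24
cnt:1 = 1 → 0x1 << 7 → word 0xa4
word = 0xa4 → little-endian bytes:
  [0]=0xa4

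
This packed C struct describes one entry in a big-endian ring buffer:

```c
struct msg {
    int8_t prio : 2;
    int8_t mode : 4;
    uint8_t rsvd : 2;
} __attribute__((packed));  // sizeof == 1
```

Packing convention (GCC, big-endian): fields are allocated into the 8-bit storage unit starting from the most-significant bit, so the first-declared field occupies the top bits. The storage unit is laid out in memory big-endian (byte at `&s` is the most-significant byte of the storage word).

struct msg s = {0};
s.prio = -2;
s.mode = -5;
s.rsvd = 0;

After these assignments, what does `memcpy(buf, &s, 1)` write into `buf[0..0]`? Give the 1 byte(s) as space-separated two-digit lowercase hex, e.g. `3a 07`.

[6+:2] prio=-2 & 0x3 = 0x2; word=0x80
[2+:4] mode=-5 & 0xf = 0xb; word=0xac
[0+:2] rsvd=0 & 0x3 = 0x0; word=0xac
word = 0xac → big-endian bytes:
  [0]=0xac

ac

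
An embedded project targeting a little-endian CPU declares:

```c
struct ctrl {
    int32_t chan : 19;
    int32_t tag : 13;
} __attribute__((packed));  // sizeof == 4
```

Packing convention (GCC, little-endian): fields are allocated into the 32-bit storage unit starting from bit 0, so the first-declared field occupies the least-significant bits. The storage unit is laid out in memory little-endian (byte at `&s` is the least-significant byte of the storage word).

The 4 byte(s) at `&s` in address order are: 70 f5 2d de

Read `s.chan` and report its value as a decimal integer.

[0]=0x70 [1]=0xf5 [2]=0x2d [3]=0xde (little-endian) → word 0xde2df570
chan:19 @ bit 0 → (0xde2df570>>0)&0x7ffff = 0x5f570  ←
tag:13 @ bit 19 → (0xde2df570>>19)&0x1fff = 0x1bc5
chan signed 19b, MSB=1: 390512 - 524288 = -133776

-133776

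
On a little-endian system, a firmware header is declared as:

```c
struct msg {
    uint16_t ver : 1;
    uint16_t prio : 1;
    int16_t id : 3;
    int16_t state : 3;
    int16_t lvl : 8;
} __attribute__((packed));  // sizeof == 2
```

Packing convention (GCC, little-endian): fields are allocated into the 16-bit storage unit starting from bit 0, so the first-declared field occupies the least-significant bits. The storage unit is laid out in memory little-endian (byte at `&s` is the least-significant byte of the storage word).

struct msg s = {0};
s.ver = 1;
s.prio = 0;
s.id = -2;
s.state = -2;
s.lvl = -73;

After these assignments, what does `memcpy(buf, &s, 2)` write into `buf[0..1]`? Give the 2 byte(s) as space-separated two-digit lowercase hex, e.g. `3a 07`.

ver:1 = 1 → 0x1 << 0 → word 0x0001
prio:1 = 0 → 0x0 << 1 → word 0x0001
id:3 = -2 → 0x6 << 2 → word 0x0019
state:3 = -2 → 0x6 << 5 → word 0x00d9
lvl:8 = -73 → 0xb7 << 8 → word 0xb7d9
word = 0xb7d9 → little-endian bytes:
  [0]=0xd9  [1]=0xb7

d9 b7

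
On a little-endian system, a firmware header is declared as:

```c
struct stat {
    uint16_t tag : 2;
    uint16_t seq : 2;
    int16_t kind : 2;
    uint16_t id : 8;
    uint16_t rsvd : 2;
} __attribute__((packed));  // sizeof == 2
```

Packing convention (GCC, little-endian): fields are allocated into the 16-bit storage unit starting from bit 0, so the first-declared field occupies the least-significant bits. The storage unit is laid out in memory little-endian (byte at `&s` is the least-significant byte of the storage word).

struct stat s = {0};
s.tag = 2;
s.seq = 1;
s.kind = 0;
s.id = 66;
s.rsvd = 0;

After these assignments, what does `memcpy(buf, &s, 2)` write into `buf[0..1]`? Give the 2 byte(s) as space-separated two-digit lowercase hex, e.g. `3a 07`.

86 10

tag (2b) val=2 bits=0x2 at bit 0: 0x0002
seq (2b) val=1 bits=0x1 at bit 2: 0x0006
kind (2b) val=0 bits=0x0 at bit 4: 0x0006
id (8b) val=66 bits=0x42 at bit 6: 0x1086
rsvd (2b) val=0 bits=0x0 at bit 14: 0x1086
word = 0x1086 → little-endian bytes:
  [0]=0x86  [1]=0x10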